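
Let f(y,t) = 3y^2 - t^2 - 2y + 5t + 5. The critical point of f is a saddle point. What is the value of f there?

131/12

∂f/∂y = 6y - 2 = 0 and ∂f/∂t = -2t + 5 = 0, so (y, t) = (1/3, 5/2).
The Hessian has f_{yy} = 6, f_{tt} = -2, f_{yt} = 0, giving D = -12 < 0, so the point is a saddle point.
f(1/3, 5/2) = 131/12.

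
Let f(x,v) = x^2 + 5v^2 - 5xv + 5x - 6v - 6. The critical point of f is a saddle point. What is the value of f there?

∂f/∂x = 2x - 5v + 5 = 0 and ∂f/∂v = -5x + 10v - 6 = 0, so (x, v) = (4, 13/5).
The Hessian has f_{xx} = 2, f_{vv} = 10, f_{xv} = -5, giving D = -5 < 0, so the point is a saddle point.
f(4, 13/5) = -19/5.

-19/5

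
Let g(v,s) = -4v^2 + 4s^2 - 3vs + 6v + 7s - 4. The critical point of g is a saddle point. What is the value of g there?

∂g/∂v = -8v - 3s + 6 = 0 and ∂g/∂s = -3v + 8s + 7 = 0, so (v, s) = (69/73, -38/73).
The Hessian has g_{vv} = -8, g_{ss} = 8, g_{vs} = -3, giving D = -73 < 0, so the point is a saddle point.
g(69/73, -38/73) = -218/73.

-218/73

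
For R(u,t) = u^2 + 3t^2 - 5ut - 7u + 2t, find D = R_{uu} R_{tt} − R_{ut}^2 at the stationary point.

-13

∂R/∂u = 2u - 5t - 7 = 0 and ∂R/∂t = -5u + 6t + 2 = 0, so (u, t) = (-32/13, -31/13).
The Hessian has R_{uu} = 2, R_{tt} = 6, R_{ut} = -5, giving D = -13 < 0, so the point is a saddle point.
D = (2)·(6) − (-5)^2 = -13.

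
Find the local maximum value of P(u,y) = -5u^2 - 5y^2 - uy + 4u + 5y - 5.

-310/99

∂P/∂u = -10u - y + 4 = 0 and ∂P/∂y = -u - 10y + 5 = 0, so (u, y) = (35/99, 46/99).
The Hessian has P_{uu} = -10, P_{yy} = -10, P_{uy} = -1, giving D = 99 > 0 with P_{uu} < 0, so the point is a local maximum.
P(35/99, 46/99) = -310/99.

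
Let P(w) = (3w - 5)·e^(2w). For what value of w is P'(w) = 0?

Differentiating with the product rule gives P'(w) = (6w - 7)·e^(2w). Since e^(2w) > 0, the only critical point is w = 7/6.
P''(7/6) has the same sign as 6 > 0, so this is a local minimum.
P(7/6) = (-3/2)·e^(7/3) ≈ -15.4684.

7/6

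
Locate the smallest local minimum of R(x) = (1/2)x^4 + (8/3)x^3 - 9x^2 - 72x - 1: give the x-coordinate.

3

R'(x) = 2x^3 + 8x^2 - 18x - 72. Setting R'(x) = 0 gives x ∈ {-4, -3, 3}.
Since R''(x) = 6x^2 + 16x - 18, we get R''(-4) = 14 > 0 ⇒ local minimum; R''(-3) = -12 < 0 ⇒ local maximum; R''(3) = 84 > 0 ⇒ local minimum.
So the smallest local minimum value is R(3) = -371/2.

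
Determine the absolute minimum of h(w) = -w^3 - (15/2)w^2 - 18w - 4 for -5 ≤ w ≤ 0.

-4

Differentiating, h'(w) = -3w^2 - 15w - 18; which vanishes at w = -3 and w = -2.
Compare values at every candidate in [-5, 0]: h(-5) = 47/2, h(-3) = 19/2, h(-2) = 10, h(0) = -4.
The minimum over the interval is -4, attained at w = 0.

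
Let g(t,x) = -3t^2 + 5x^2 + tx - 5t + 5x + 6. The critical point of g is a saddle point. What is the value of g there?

441/61

∂g/∂t = -6t + x - 5 = 0 and ∂g/∂x = t + 10x + 5 = 0, so (t, x) = (-55/61, -25/61).
The Hessian has g_{tt} = -6, g_{xx} = 10, g_{tx} = 1, giving D = -61 < 0, so the point is a saddle point.
g(-55/61, -25/61) = 441/61.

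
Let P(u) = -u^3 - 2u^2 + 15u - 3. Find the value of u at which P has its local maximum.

5/3

P'(u) = -3u^2 - 4u + 15 = 0 at u = -3, 5/3.
Second-derivative test with P''(u) = -6u - 4: P''(-3) = 14 > 0 ⇒ local minimum; P''(5/3) = -14 < 0 ⇒ local maximum.
Thus P has its local maximum at u = 5/3, with value 319/27.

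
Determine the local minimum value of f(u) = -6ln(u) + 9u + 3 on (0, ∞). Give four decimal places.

11.4328

f'(u) = -6/u + 9 = 0 gives u = 2/3.
f''(u) = 6/u², which is positive for u > 0, so this is a local minimum.
f(2/3) = -6·ln(2/3) + 6 + 3 ≈ 11.4328.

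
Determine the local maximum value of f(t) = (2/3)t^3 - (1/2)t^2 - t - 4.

-89/24

f'(t) = 2t^2 - t - 1. Setting f'(t) = 0 gives t ∈ {-1/2, 1}.
f''(t) = 4t - 1. f''(-1/2) = -3 < 0 ⇒ local maximum; f''(1) = 3 > 0 ⇒ local minimum.
The local maximum is f(-1/2) = -89/24.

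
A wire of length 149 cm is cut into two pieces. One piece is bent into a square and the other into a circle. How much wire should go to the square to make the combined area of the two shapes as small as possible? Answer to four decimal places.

Let x be the length used for the square. Square side x/4; circle radius (149−x)/(2π).
A(x) = (x/4)² + π·((149−x)/(2π))² = x²/16 + (149−x)²/(4π) for 0 ≤ x ≤ 149. A'(x) = x/8 − (149−x)/(2π) = 0 gives x = 4·149/(π+4) ≈ 83.4548.
A'' = 1/8 + 1/(2π) > 0, so this gives the minimum combined area; x ≈ 83.4548 cm to the square.

83.4548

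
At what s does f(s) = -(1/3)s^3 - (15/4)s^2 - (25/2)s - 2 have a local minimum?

Critical points: f'(s) = -s^2 - (15/2)s - 25/2 vanishes at s = -5, -5/2.
f''(s) = -2s - 15/2. f''(-5) = 5/2 > 0 ⇒ local minimum; f''(-5/2) = -5/2 < 0 ⇒ local maximum.
The local minimum is f(-5) = 101/12.

-5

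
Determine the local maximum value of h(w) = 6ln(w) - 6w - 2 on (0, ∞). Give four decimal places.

h'(w) = 6/w − 6 = 0 gives w = 1.
h''(w) = -6/w², which is negative for w > 0, so this is a local maximum.
h(1) = 6·ln(1) - 6 - 2 ≈ -8.0000.

-8.0000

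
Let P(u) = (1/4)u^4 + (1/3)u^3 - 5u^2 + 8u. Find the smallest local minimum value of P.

P'(u) = u^3 + u^2 - 10u + 8. Setting P'(u) = 0 gives u ∈ {-4, 1, 2}.
Second-derivative test with P''(u) = 3u^2 + 2u - 10: P''(-4) = 30 > 0 ⇒ local minimum; P''(1) = -5 < 0 ⇒ local maximum; P''(2) = 6 > 0 ⇒ local minimum.
So the smallest local minimum value is P(-4) = -208/3.

-208/3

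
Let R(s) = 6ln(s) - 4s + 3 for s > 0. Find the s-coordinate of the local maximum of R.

3/2

R'(s) = 6/s − 4 = 0 gives s = 3/2.
R''(s) = -6/s², which is negative for s > 0, so this is a local maximum.
R(3/2) = 6·ln(3/2) - 6 + 3 ≈ -0.5672.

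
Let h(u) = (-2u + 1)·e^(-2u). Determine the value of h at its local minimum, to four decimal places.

-0.1353

h'(u) = (-2)·e^(-2u) + (-2u + 1)·(-2)·e^(-2u) = (4u - 4)·e^(-2u). Since e^(-2u) > 0, the only critical point is u = 1.
h''(1) has the same sign as 4 > 0, so this is a local minimum.
h(1) = (-1)·e^(-2) ≈ -0.1353.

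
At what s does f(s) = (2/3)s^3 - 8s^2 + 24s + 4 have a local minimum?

Critical points: f'(s) = 2s^2 - 16s + 24 vanishes at s = 2, 6.
f''(s) = 4s - 16. f''(2) = -8 < 0 ⇒ local maximum; f''(6) = 8 > 0 ⇒ local minimum.
The local minimum is f(6) = 4.

6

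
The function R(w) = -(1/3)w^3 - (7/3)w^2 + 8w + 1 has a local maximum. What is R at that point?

545/81

Critical points: R'(w) = -w^2 - (14/3)w + 8 vanishes at w = -6, 4/3.
Since R''(w) = -2w - 14/3, we get R''(-6) = 22/3 > 0 ⇒ local minimum; R''(4/3) = -22/3 < 0 ⇒ local maximum.
So the local maximum value is R(4/3) = 545/81.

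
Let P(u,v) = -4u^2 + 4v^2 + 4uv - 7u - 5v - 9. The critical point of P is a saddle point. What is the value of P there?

∂P/∂u = -8u + 4v - 7 = 0 and ∂P/∂v = 4u + 8v - 5 = 0, so (u, v) = (-9/20, 17/20).
The Hessian has P_{uu} = -8, P_{vv} = 8, P_{uv} = 4, giving D = -80 < 0, so the point is a saddle point.
P(-9/20, 17/20) = -191/20.

-191/20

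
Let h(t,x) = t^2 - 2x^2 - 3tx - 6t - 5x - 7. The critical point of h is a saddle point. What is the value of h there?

∂h/∂t = 2t - 3x - 6 = 0 and ∂h/∂x = -3t - 4x - 5 = 0, so (t, x) = (9/17, -28/17).
The Hessian has h_{tt} = 2, h_{xx} = -4, h_{tx} = -3, giving D = -17 < 0, so the point is a saddle point.
h(9/17, -28/17) = -76/17.

-76/17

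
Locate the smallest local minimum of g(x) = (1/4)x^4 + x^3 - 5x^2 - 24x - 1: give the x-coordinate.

3

Critical points: g'(x) = x^3 + 3x^2 - 10x - 24 vanishes at x = -4, -2, 3.
Since g''(x) = 3x^2 + 6x - 10, we get g''(-4) = 14 > 0 ⇒ local minimum; g''(-2) = -10 < 0 ⇒ local maximum; g''(3) = 35 > 0 ⇒ local minimum.
The smallest local minimum is g(3) = -283/4.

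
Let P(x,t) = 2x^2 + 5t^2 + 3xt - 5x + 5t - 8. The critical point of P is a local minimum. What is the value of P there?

∂P/∂x = 4x + 3t - 5 = 0 and ∂P/∂t = 3x + 10t + 5 = 0, so (x, t) = (65/31, -35/31).
The Hessian has P_{xx} = 4, P_{tt} = 10, P_{xt} = 3, giving D = 31 > 0 with P_{xx} > 0, so the point is a local minimum.
P(65/31, -35/31) = -498/31.

-498/31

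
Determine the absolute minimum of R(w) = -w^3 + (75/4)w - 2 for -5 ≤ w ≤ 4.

-133/4

R'(w) = -3w^2 + 75/4, which vanishes at w = -5/2 and w = 5/2.
Evaluating at the critical points and endpoints: R(-5) = 117/4; R(-5/2) = -133/4; R(5/2) = 117/4; R(4) = 9.
The minimum over the interval is -133/4, attained at w = -5/2.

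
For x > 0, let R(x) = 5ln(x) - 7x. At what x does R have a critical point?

5/7

R'(x) = 5/x − 7 = 0 gives x = 5/7.
R''(x) = -5/x², which is negative for x > 0, so this is a local maximum.
R(5/7) = 5·ln(5/7) - 5 ≈ -6.6824.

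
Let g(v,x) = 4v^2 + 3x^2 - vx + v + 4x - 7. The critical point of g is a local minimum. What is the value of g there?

∂g/∂v = 8v - x + 1 = 0 and ∂g/∂x = -v + 6x + 4 = 0, so (v, x) = (-10/47, -33/47).
The Hessian has g_{vv} = 8, g_{xx} = 6, g_{vx} = -1, giving D = 47 > 0 with g_{vv} > 0, so the point is a local minimum.
g(-10/47, -33/47) = -400/47.

-400/47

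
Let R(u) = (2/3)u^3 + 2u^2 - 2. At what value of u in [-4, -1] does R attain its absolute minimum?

-4

Differentiating, R'(u) = 2u^2 + 4u; whose only zero in [-4, -1] is u = -2.
Candidates: R(-4) = -38/3,  R(-2) = 2/3,  R(-1) = -2/3.
Hence the absolute minimum is -38/3 at u = -4.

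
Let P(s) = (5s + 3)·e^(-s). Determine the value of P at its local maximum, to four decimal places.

P'(s) = 5·e^(-s) + (5s + 3)·(-1)·e^(-s) = (-5s + 2)·e^(-s). Since e^(-s) > 0, the only critical point is s = 2/5.
P''(2/5) has the same sign as -5 < 0, so this is a local maximum.
P(2/5) = (5)·e^(-2/5) ≈ 3.3516.

3.3516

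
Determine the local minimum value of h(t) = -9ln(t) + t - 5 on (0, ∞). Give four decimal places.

-15.7750

h'(t) = -9/t + 1 = 0 gives t = 9.
h''(t) = 9/t², which is positive for t > 0, so this is a local minimum.
h(9) = -9·ln(9) + 9 - 5 ≈ -15.7750.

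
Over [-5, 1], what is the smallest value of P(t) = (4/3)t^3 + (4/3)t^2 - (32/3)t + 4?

The derivative is 4t^2 + (8/3)t - 32/3, whose only zero in [-5, 1] is t = -2.
Compare values at every candidate in [-5, 1]: P(-5) = -76, P(-2) = 20, P(1) = -4.
So the minimum is P(-5) = -76.

-76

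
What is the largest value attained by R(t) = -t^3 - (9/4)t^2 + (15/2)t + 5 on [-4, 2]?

37/4

R'(t) = -3t^2 - (9/2)t + 15/2, which vanishes at t = -5/2 and t = 1.
Compare values at every candidate in [-4, 2]: R(-4) = 3, R(-5/2) = -195/16, R(1) = 37/4, R(2) = 3.
The maximum over the interval is 37/4, attained at t = 1.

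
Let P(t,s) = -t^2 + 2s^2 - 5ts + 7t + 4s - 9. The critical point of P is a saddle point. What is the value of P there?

-25/11

∂P/∂t = -2t - 5s + 7 = 0 and ∂P/∂s = -5t + 4s + 4 = 0, so (t, s) = (16/11, 9/11).
The Hessian has P_{tt} = -2, P_{ss} = 4, P_{ts} = -5, giving D = -33 < 0, so the point is a saddle point.
P(16/11, 9/11) = -25/11.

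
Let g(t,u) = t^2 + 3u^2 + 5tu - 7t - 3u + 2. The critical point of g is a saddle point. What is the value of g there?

77/13

∂g/∂t = 2t + 5u - 7 = 0 and ∂g/∂u = 5t + 6u - 3 = 0, so (t, u) = (-27/13, 29/13).
The Hessian has g_{tt} = 2, g_{uu} = 6, g_{tu} = 5, giving D = -13 < 0, so the point is a saddle point.
g(-27/13, 29/13) = 77/13.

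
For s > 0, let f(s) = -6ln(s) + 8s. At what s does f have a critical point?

3/4

f'(s) = -6/s + 8 = 0 gives s = 3/4.
f''(s) = 6/s², which is positive for s > 0, so this is a local minimum.
f(3/4) = -6·ln(3/4) + 6 ≈ 7.7261.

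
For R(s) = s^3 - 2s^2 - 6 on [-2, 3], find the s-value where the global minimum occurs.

Differentiating, R'(s) = 3s^2 - 4s; which vanishes at s = 0 and s = 4/3.
Candidates: R(-2) = -22, R(0) = -6, R(4/3) = -194/27, R(3) = 3.
So the minimum is R(-2) = -22.

-2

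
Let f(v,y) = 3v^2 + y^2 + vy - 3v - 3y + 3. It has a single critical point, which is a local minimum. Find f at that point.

∂f/∂v = 6v + y - 3 = 0 and ∂f/∂y = v + 2y - 3 = 0, so (v, y) = (3/11, 15/11).
The Hessian has f_{vv} = 6, f_{yy} = 2, f_{vy} = 1, giving D = 11 > 0 with f_{vv} > 0, so the point is a local minimum.
f(3/11, 15/11) = 6/11.

6/11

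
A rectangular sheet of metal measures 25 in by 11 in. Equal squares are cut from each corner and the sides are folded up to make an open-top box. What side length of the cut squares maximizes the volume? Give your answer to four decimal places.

With cut size x, the volume is V(x) = x(25 − 2x)(11 − 2x) for 0 < x < 5.5.
V'(x) = 12x^2 − 144x + 275. Setting V'(x) = 0 gives x ≈ 2.3829 (the root in (0, 5.5)).
V''(x) = 24x − 144 is negative there, so this is the maximum; V ≈ 300.5887.

2.3829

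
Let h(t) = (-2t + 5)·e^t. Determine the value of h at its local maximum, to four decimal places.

8.9634

Differentiating with the product rule gives h'(t) = (-2t + 3)·e^t. Since e^t > 0, the only critical point is t = 3/2.
h''(3/2) has the same sign as -2 < 0, so this is a local maximum.
h(3/2) = (2)·e^(3/2) ≈ 8.9634.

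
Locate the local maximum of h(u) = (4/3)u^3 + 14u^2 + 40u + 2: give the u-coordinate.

-5

Critical points: h'(u) = 4u^2 + 28u + 40 vanishes at u = -5, -2.
Since h''(u) = 8u + 28, we get h''(-5) = -12 < 0 ⇒ local maximum; h''(-2) = 12 > 0 ⇒ local minimum.
Thus h has its local maximum at u = -5, with value -44/3.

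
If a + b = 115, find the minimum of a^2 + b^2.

13225/2

With a + b = 115, a^2 + b^2 = a^2 + (115 − a)^2.
The derivative 2a − 2(115 − a) = 4a − 230 vanishes at a = 115/2; second derivative 4 > 0, a minimum.
The minimum is 2·(115/2)^2 = 13225/2.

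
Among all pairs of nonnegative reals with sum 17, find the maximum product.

289/4

With x + y = 17, the product is P(x) = x(17 − x).
P'(x) = 17 − 2x = 0 gives x = 17/2; P'' = −2 < 0, so this is the maximum.
P = 17/2·17/2 = 289/4.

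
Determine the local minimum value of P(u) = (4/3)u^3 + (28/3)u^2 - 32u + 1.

-1775/81

Critical points: P'(u) = 4u^2 + (56/3)u - 32 vanishes at u = -6, 4/3.
P''(u) = 8u + 56/3. P''(-6) = -88/3 < 0 ⇒ local maximum; P''(4/3) = 88/3 > 0 ⇒ local minimum.
Thus P has its local minimum at u = 4/3, with value -1775/81.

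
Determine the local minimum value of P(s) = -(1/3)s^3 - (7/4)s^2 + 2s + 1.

P'(s) = -s^2 - (7/2)s + 2 = 0 at s = -4, 1/2.
Since P''(s) = -2s - 7/2, we get P''(-4) = 9/2 > 0 ⇒ local minimum; P''(1/2) = -9/2 < 0 ⇒ local maximum.
So the local minimum value is P(-4) = -41/3.

-41/3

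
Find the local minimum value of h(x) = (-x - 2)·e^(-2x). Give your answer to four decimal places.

-10.0428

h'(x) = (-1)·e^(-2x) + (-x - 2)·(-2)·e^(-2x) = (2x + 3)·e^(-2x). Since e^(-2x) > 0, the only critical point is x = -3/2.
h''(-3/2) has the same sign as 2 > 0, so this is a local minimum.
h(-3/2) = (-1/2)·e^(3) ≈ -10.0428.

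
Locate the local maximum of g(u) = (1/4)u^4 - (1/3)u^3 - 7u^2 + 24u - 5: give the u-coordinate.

2

g'(u) = u^3 - u^2 - 14u + 24 = 0 at u = -4, 2, 3.
Since g''(u) = 3u^2 - 2u - 14, we get g''(-4) = 42 > 0 ⇒ local minimum; g''(2) = -6 < 0 ⇒ local maximum; g''(3) = 7 > 0 ⇒ local minimum.
Thus g has its local maximum at u = 2, with value 49/3.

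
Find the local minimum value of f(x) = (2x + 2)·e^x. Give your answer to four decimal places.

-0.2707

f'(x) = 2·e^x + (2x + 2)·1·e^x = (2x + 4)·e^x. Since e^x > 0, the only critical point is x = -2.
f''(-2) has the same sign as 2 > 0, so this is a local minimum.
f(-2) = (-2)·e^(-2) ≈ -0.2707.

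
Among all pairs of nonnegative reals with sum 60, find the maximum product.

900

With x + y = 60, the product is P(x) = x(60 − x).
P'(x) = 60 − 2x = 0 gives x = 30; P'' = −2 < 0, so this is the maximum.
P = 30·30 = 900.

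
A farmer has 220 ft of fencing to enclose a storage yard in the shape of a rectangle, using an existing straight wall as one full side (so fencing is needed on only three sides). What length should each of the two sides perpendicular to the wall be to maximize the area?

Let the sides perpendicular to the wall have length x and the parallel side y, so 2x + y = 220 and the area is A = xy = x(220 − 2x).
A'(x) = 220 − 4x = 0 gives x = 55, and A''(x) = −4 < 0 confirms a maximum.
Then y = 220 − 2·55 = 110 and A = 6050.

55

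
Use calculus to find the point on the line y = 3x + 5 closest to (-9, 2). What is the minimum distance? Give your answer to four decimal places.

7.5895

Minimize D(x)^2 = (x + 9)^2 + (3x + 3)^2.
d/dx[D^2] = 2(x + 9) + 2·3·(3x + 3) = 0 ⇒ x = -9/5.
Then y = -2/5 and the distance is √(288/5) ≈ 7.5895.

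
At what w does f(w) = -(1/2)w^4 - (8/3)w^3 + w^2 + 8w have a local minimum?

Critical points: f'(w) = -2w^3 - 8w^2 + 2w + 8 vanishes at w = -4, -1, 1.
Second-derivative test with f''(w) = -6w^2 - 16w + 2: f''(-4) = -30 < 0 ⇒ local maximum; f''(-1) = 12 > 0 ⇒ local minimum; f''(1) = -20 < 0 ⇒ local maximum.
The local minimum is f(-1) = -29/6.

-1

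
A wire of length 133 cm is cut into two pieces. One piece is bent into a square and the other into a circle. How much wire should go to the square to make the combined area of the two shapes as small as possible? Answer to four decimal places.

74.4932

Let x be the length used for the square. Square side x/4; circle radius (133−x)/(2π).
A(x) = (x/4)² + π·((133−x)/(2π))² = x²/16 + (133−x)²/(4π) for 0 ≤ x ≤ 133. A'(x) = x/8 − (133−x)/(2π) = 0 gives x = 4·133/(π+4) ≈ 74.4932.
A'' = 1/8 + 1/(2π) > 0, so this gives the minimum combined area; x ≈ 74.4932 cm to the square.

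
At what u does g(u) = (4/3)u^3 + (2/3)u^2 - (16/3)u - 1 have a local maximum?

-4/3

g'(u) = 4u^2 + (4/3)u - 16/3 = 0 at u = -4/3, 1.
Since g''(u) = 8u + 4/3, we get g''(-4/3) = -28/3 < 0 ⇒ local maximum; g''(1) = 28/3 > 0 ⇒ local minimum.
So the local maximum value is g(-4/3) = 335/81.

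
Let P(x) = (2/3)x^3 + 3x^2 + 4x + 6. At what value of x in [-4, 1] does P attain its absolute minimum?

P'(x) = 2x^2 + 6x + 4, which vanishes at x = -2 and x = -1.
Compare values at every candidate in [-4, 1]: P(-4) = -14/3; P(-2) = 14/3; P(-1) = 13/3; P(1) = 41/3.
The minimum over the interval is -14/3, attained at x = -4.

-4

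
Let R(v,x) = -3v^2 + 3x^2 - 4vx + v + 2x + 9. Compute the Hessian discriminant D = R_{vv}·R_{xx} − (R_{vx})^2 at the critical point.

∂R/∂v = -6v - 4x + 1 = 0 and ∂R/∂x = -4v + 6x + 2 = 0, so (v, x) = (7/26, -2/13).
The Hessian has R_{vv} = -6, R_{xx} = 6, R_{vx} = -4, giving D = -52 < 0, so the point is a saddle point.
D = (-6)·(6) − (-4)^2 = -52.

-52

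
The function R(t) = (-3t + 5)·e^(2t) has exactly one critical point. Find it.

7/6

R'(t) = (-3)·e^(2t) + (-3t + 5)·2·e^(2t) = (-6t + 7)·e^(2t). Since e^(2t) > 0, the only critical point is t = 7/6.
R''(7/6) has the same sign as -6 < 0, so this is a local maximum.
R(7/6) = (3/2)·e^(7/3) ≈ 15.4684.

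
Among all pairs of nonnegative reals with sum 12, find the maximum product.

36

With x + y = 12, the product is P(x) = x(12 − x).
P'(x) = 12 − 2x = 0 gives x = 6; P'' = −2 < 0, so this is the maximum.
P = 6·6 = 36.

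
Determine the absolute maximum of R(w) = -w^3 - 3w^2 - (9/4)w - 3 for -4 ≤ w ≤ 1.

R'(w) = -3w^2 - 6w - 9/4, which vanishes at w = -3/2 and w = -1/2.
Compare values at every candidate in [-4, 1]: R(-4) = 22; R(-3/2) = -3; R(-1/2) = -5/2; R(1) = -37/4.
The maximum over the interval is 22, attained at w = -4.

22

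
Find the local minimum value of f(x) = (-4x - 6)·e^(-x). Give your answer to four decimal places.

f'(x) = (-4)·e^(-x) + (-4x - 6)·(-1)·e^(-x) = (4x + 2)·e^(-x). Since e^(-x) > 0, the only critical point is x = -1/2.
f''(-1/2) has the same sign as 4 > 0, so this is a local minimum.
f(-1/2) = (-4)·e^(1/2) ≈ -6.5949.

-6.5949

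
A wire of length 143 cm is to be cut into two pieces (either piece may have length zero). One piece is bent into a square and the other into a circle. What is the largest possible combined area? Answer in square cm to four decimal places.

1627.2797

Let x be the length used for the square. Square side x/4; circle radius (143−x)/(2π).
A(x) = (x/4)² + π·((143−x)/(2π))² = x²/16 + (143−x)²/(4π) for 0 ≤ x ≤ 143. A'(x) = x/8 − (143−x)/(2π) = 0 gives x = 4·143/(π+4) ≈ 80.0942.
A'' > 0, so the interior critical point is a minimum; the maximum is at an endpoint. A(0) = 1627.2797 and A(143) = 1278.0625, so the largest area is 1627.2797.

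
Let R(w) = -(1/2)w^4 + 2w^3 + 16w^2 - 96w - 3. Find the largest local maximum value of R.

381

R'(w) = -2w^3 + 6w^2 + 32w - 96. Setting R'(w) = 0 gives w ∈ {-4, 3, 4}.
R''(w) = -6w^2 + 12w + 32. R''(-4) = -112 < 0 ⇒ local maximum; R''(3) = 14 > 0 ⇒ local minimum; R''(4) = -16 < 0 ⇒ local maximum.
The largest local maximum is R(-4) = 381.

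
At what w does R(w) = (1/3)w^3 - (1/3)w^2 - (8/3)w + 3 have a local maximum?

R'(w) = w^2 - (2/3)w - 8/3. Setting R'(w) = 0 gives w ∈ {-4/3, 2}.
R''(w) = 2w - 2/3. R''(-4/3) = -10/3 < 0 ⇒ local maximum; R''(2) = 10/3 > 0 ⇒ local minimum.
The local maximum is R(-4/3) = 419/81.

-4/3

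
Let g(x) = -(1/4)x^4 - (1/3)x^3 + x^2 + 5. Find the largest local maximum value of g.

Critical points: g'(x) = -x^3 - x^2 + 2x vanishes at x = -2, 0, 1.
Since g''(x) = -3x^2 - 2x + 2, we get g''(-2) = -6 < 0 ⇒ local maximum; g''(0) = 2 > 0 ⇒ local minimum; g''(1) = -3 < 0 ⇒ local maximum.
Thus g has its largest local maximum at x = -2, with value 23/3.

23/3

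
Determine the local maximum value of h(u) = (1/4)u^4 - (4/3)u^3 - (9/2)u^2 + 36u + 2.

215/4

h'(u) = u^3 - 4u^2 - 9u + 36. Setting h'(u) = 0 gives u ∈ {-3, 3, 4}.
Since h''(u) = 3u^2 - 8u - 9, we get h''(-3) = 42 > 0 ⇒ local minimum; h''(3) = -6 < 0 ⇒ local maximum; h''(4) = 7 > 0 ⇒ local minimum.
So the local maximum value is h(3) = 215/4.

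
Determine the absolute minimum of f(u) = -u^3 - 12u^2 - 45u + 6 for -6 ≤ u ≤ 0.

6

The derivative is -3u^2 - 24u - 45, which vanishes at u = -5 and u = -3.
Candidates: f(-6) = 60,  f(-5) = 56,  f(-3) = 60,  f(0) = 6.
Hence the absolute minimum is 6 at u = 0.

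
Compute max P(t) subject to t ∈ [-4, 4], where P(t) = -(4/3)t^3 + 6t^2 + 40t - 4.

P'(t) = -4t^2 + 12t + 40, whose only zero in [-4, 4] is t = -2.
Candidates: P(-4) = 52/3; P(-2) = -148/3; P(4) = 500/3.
So the maximum is P(4) = 500/3.

500/3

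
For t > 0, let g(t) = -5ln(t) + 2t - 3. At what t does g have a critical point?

g'(t) = -5/t + 2 = 0 gives t = 5/2.
g''(t) = 5/t², which is positive for t > 0, so this is a local minimum.
g(5/2) = -5·ln(5/2) + 5 - 3 ≈ -2.5815.

5/2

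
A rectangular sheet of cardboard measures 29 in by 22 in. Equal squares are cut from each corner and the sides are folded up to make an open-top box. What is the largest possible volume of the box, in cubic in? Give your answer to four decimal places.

With cut size x, the volume is V(x) = x(29 − 2x)(22 − 2x) for 0 < x < 11.
V'(x) = 12x^2 − 204x + 638. Setting V'(x) = 0 gives x ≈ 4.1316 (the root in (0, 11)).
V''(x) = 24x − 204 is negative there, so this is the maximum; V ≈ 1176.9163.

1176.9163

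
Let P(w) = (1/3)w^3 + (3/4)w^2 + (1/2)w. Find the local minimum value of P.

-5/48

Critical points: P'(w) = w^2 + (3/2)w + 1/2 vanishes at w = -1, -1/2.
P''(w) = 2w + 3/2. P''(-1) = -1/2 < 0 ⇒ local maximum; P''(-1/2) = 1/2 > 0 ⇒ local minimum.
The local minimum is P(-1/2) = -5/48.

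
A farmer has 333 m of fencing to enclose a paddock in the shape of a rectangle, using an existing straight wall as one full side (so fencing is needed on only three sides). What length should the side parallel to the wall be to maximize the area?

333/2

Let the sides perpendicular to the wall have length x and the parallel side y, so 2x + y = 333 and the area is A = xy = x(333 − 2x).
A'(x) = 333 − 4x = 0 gives x = 333/4, and A''(x) = −4 < 0 confirms a maximum.
Then y = 333 − 2·333/4 = 333/2 and A = 110889/8.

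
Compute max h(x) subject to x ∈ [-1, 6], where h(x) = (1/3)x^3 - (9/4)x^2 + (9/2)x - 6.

12

The derivative is x^2 - (9/2)x + 9/2, which vanishes at x = 3/2 and x = 3.
Candidates: h(-1) = -157/12; h(3/2) = -51/16; h(3) = -15/4; h(6) = 12.
So the maximum is h(6) = 12.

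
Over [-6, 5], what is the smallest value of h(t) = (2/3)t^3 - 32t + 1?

h'(t) = 2t^2 - 32, which vanishes at t = -4 and t = 4.
Evaluating at the critical points and endpoints: h(-6) = 49, h(-4) = 259/3, h(4) = -253/3, h(5) = -227/3.
Hence the absolute minimum is -253/3 at t = 4.

-253/3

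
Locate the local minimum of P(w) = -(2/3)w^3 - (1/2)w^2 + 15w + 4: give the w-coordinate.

-3

P'(w) = -2w^2 - w + 15. Setting P'(w) = 0 gives w ∈ {-3, 5/2}.
Second-derivative test with P''(w) = -4w - 1: P''(-3) = 11 > 0 ⇒ local minimum; P''(5/2) = -11 < 0 ⇒ local maximum.
The local minimum is P(-3) = -55/2.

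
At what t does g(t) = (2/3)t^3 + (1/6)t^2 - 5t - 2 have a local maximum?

g'(t) = 2t^2 + (1/3)t - 5. Setting g'(t) = 0 gives t ∈ {-5/3, 3/2}.
g''(t) = 4t + 1/3. g''(-5/3) = -19/3 < 0 ⇒ local maximum; g''(3/2) = 19/3 > 0 ⇒ local minimum.
Thus g has its local maximum at t = -5/3, with value 601/162.

-5/3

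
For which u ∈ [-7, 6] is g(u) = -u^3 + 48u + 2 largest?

g'(u) = -3u^2 + 48, which vanishes at u = -4 and u = 4.
Candidates: g(-7) = 9; g(-4) = -126; g(4) = 130; g(6) = 74.
The maximum over the interval is 130, attained at u = 4.

4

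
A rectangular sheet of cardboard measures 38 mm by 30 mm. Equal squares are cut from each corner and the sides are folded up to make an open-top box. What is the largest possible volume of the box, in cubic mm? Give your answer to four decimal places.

With cut size x, the volume is V(x) = x(38 − 2x)(30 − 2x) for 0 < x < 15.
V'(x) = 12x^2 − 272x + 1140. Setting V'(x) = 0 gives x ≈ 5.5502 (the root in (0, 15)).
V''(x) = 24x − 272 is negative there, so this is the maximum; V ≈ 2821.6755.

2821.6755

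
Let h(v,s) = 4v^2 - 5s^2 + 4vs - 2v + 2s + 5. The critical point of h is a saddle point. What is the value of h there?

∂h/∂v = 8v + 4s - 2 = 0 and ∂h/∂s = 4v - 10s + 2 = 0, so (v, s) = (1/8, 1/4).
The Hessian has h_{vv} = 8, h_{ss} = -10, h_{vs} = 4, giving D = -96 < 0, so the point is a saddle point.
h(1/8, 1/4) = 41/8.

41/8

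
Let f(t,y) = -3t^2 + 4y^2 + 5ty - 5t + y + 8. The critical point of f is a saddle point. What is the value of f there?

706/73

∂f/∂t = -6t + 5y - 5 = 0 and ∂f/∂y = 5t + 8y + 1 = 0, so (t, y) = (-45/73, 19/73).
The Hessian has f_{tt} = -6, f_{yy} = 8, f_{ty} = 5, giving D = -73 < 0, so the point is a saddle point.
f(-45/73, 19/73) = 706/73.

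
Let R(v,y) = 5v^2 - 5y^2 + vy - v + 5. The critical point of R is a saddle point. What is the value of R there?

∂R/∂v = 10v + y - 1 = 0 and ∂R/∂y = v - 10y = 0, so (v, y) = (10/101, 1/101).
The Hessian has R_{vv} = 10, R_{yy} = -10, R_{vy} = 1, giving D = -101 < 0, so the point is a saddle point.
R(10/101, 1/101) = 500/101.

500/101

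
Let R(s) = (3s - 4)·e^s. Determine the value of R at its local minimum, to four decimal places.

-4.1868

R'(s) = 3·e^s + (3s - 4)·1·e^s = (3s - 1)·e^s. Since e^s > 0, the only critical point is s = 1/3.
R''(1/3) has the same sign as 3 > 0, so this is a local minimum.
R(1/3) = (-3)·e^(1/3) ≈ -4.1868.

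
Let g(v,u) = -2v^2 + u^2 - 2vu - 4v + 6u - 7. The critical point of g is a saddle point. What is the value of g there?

-47/3

∂g/∂v = -4v - 2u - 4 = 0 and ∂g/∂u = -2v + 2u + 6 = 0, so (v, u) = (1/3, -8/3).
The Hessian has g_{vv} = -4, g_{uu} = 2, g_{vu} = -2, giving D = -12 < 0, so the point is a saddle point.
g(1/3, -8/3) = -47/3.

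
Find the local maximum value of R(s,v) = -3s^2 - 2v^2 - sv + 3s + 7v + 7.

∂R/∂s = -6s - v + 3 = 0 and ∂R/∂v = -s - 4v + 7 = 0, so (s, v) = (5/23, 39/23).
The Hessian has R_{ss} = -6, R_{vv} = -4, R_{sv} = -1, giving D = 23 > 0 with R_{ss} < 0, so the point is a local maximum.
R(5/23, 39/23) = 305/23.

305/23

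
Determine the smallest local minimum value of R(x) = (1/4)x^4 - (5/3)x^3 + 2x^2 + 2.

-26/3

Critical points: R'(x) = x^3 - 5x^2 + 4x vanishes at x = 0, 1, 4.
R''(x) = 3x^2 - 10x + 4. R''(0) = 4 > 0 ⇒ local minimum; R''(1) = -3 < 0 ⇒ local maximum; R''(4) = 12 > 0 ⇒ local minimum.
The smallest local minimum is R(4) = -26/3.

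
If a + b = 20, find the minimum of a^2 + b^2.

With a + b = 20, a^2 + b^2 = a^2 + (20 − a)^2.
The derivative 2a − 2(20 − a) = 4a − 40 vanishes at a = 10; second derivative 4 > 0, a minimum.
The minimum is 2·(10)^2 = 200.

200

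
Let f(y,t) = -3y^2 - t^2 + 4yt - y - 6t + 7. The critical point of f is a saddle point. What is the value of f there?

∂f/∂y = -6y + 4t - 1 = 0 and ∂f/∂t = 4y - 2t - 6 = 0, so (y, t) = (13/2, 10).
The Hessian has f_{yy} = -6, f_{tt} = -2, f_{yt} = 4, giving D = -4 < 0, so the point is a saddle point.
f(13/2, 10) = -105/4.

-105/4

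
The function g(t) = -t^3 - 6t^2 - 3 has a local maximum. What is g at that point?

-3

Critical points: g'(t) = -3t^2 - 12t vanishes at t = -4, 0.
Second-derivative test with g''(t) = -6t - 12: g''(-4) = 12 > 0 ⇒ local minimum; g''(0) = -12 < 0 ⇒ local maximum.
The local maximum is g(0) = -3.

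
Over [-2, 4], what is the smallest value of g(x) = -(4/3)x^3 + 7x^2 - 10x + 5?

-25/3

g'(x) = -4x^2 + 14x - 10, which vanishes at x = 1 and x = 5/2.
Candidates: g(-2) = 191/3; g(1) = 2/3; g(5/2) = 35/12; g(4) = -25/3.
The minimum over the interval is -25/3, attained at x = 4.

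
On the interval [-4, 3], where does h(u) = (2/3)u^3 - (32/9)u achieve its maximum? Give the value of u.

Differentiating, h'(u) = 2u^2 - 32/9; which vanishes at u = -4/3 and u = 4/3.
Compare values at every candidate in [-4, 3]: h(-4) = -256/9, h(-4/3) = 256/81, h(4/3) = -256/81, h(3) = 22/3.
Hence the absolute maximum is 22/3 at u = 3.

3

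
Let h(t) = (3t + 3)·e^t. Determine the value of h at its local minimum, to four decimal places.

-0.4060

By the product rule, h'(t) = (3t + 6)·e^t. Since e^t > 0, the only critical point is t = -2.
h''(-2) has the same sign as 3 > 0, so this is a local minimum.
h(-2) = (-3)·e^(-2) ≈ -0.4060.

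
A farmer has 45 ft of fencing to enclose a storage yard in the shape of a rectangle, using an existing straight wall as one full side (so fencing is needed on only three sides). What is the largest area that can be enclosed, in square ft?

2025/8

Let the sides perpendicular to the wall have length x and the parallel side y, so 2x + y = 45 and the area is A = xy = x(45 − 2x).
A'(x) = 45 − 4x = 0 gives x = 45/4, and A''(x) = −4 < 0 confirms a maximum.
Then y = 45 − 2·45/4 = 45/2 and A = 2025/8.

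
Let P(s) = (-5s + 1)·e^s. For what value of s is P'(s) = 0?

Differentiating with the product rule gives P'(s) = (-5s - 4)·e^s. Since e^s > 0, the only critical point is s = -4/5.
P''(-4/5) has the same sign as -5 < 0, so this is a local maximum.
P(-4/5) = (5)·e^(-4/5) ≈ 2.2466.

-4/5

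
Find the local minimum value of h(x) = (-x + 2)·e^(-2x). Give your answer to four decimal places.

h'(x) = (-1)·e^(-2x) + (-x + 2)·(-2)·e^(-2x) = (2x - 5)·e^(-2x). Since e^(-2x) > 0, the only critical point is x = 5/2.
h''(5/2) has the same sign as 2 > 0, so this is a local minimum.
h(5/2) = (-1/2)·e^(-5) ≈ -0.0034.

-0.0034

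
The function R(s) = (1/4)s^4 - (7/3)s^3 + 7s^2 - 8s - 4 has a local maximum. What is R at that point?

-20/3

R'(s) = s^3 - 7s^2 + 14s - 8 = 0 at s = 1, 2, 4.
Second-derivative test with R''(s) = 3s^2 - 14s + 14: R''(1) = 3 > 0 ⇒ local minimum; R''(2) = -2 < 0 ⇒ local maximum; R''(4) = 6 > 0 ⇒ local minimum.
The local maximum is R(2) = -20/3.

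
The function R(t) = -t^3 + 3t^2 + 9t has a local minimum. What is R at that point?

-5

Critical points: R'(t) = -3t^2 + 6t + 9 vanishes at t = -1, 3.
Since R''(t) = -6t + 6, we get R''(-1) = 12 > 0 ⇒ local minimum; R''(3) = -12 < 0 ⇒ local maximum.
Thus R has its local minimum at t = -1, with value -5.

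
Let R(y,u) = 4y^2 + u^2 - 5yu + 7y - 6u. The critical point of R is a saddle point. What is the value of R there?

∂R/∂y = 8y - 5u + 7 = 0 and ∂R/∂u = -5y + 2u - 6 = 0, so (y, u) = (-16/9, -13/9).
The Hessian has R_{yy} = 8, R_{uu} = 2, R_{yu} = -5, giving D = -9 < 0, so the point is a saddle point.
R(-16/9, -13/9) = -17/9.

-17/9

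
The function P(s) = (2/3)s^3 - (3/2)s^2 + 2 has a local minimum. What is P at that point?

Critical points: P'(s) = 2s^2 - 3s vanishes at s = 0, 3/2.
Since P''(s) = 4s - 3, we get P''(0) = -3 < 0 ⇒ local maximum; P''(3/2) = 3 > 0 ⇒ local minimum.
So the local minimum value is P(3/2) = 7/8.

7/8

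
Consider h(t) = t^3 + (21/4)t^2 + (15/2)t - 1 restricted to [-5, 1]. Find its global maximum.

h'(t) = 3t^2 + (21/2)t + 15/2, which vanishes at t = -5/2 and t = -1.
Compare values at every candidate in [-5, 1]: h(-5) = -129/4, h(-5/2) = -41/16, h(-1) = -17/4, h(1) = 51/4.
Hence the absolute maximum is 51/4 at t = 1.

51/4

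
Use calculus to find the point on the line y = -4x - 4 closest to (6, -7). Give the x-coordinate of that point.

18/17

Minimize D(x)^2 = (x - 6)^2 + (-4x + 3)^2.
d/dx[D^2] = 2(x - 6) + 2·(-4)·(-4x + 3) = 0 ⇒ x = 18/17.
Then y = -140/17 and the distance is √(441/17) ≈ 5.0932.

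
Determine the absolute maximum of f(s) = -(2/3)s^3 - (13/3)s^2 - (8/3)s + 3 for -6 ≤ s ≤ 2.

7

The derivative is -2s^2 - (26/3)s - 8/3, which vanishes at s = -4 and s = -1/3.
Candidates: f(-6) = 7,  f(-4) = -13,  f(-1/3) = 278/81,  f(2) = -25.
So the maximum is f(-6) = 7.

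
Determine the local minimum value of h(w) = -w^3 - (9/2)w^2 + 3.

-21/2

h'(w) = -3w^2 - 9w. Setting h'(w) = 0 gives w ∈ {-3, 0}.
Second-derivative test with h''(w) = -6w - 9: h''(-3) = 9 > 0 ⇒ local minimum; h''(0) = -9 < 0 ⇒ local maximum.
The local minimum is h(-3) = -21/2.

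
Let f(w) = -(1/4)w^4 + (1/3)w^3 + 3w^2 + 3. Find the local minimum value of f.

f'(w) = -w^3 + w^2 + 6w = 0 at w = -2, 0, 3.
Second-derivative test with f''(w) = -3w^2 + 2w + 6: f''(-2) = -10 < 0 ⇒ local maximum; f''(0) = 6 > 0 ⇒ local minimum; f''(3) = -15 < 0 ⇒ local maximum.
The local minimum is f(0) = 3.

3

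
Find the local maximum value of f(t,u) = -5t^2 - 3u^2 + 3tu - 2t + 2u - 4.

-184/51

∂f/∂t = -10t + 3u - 2 = 0 and ∂f/∂u = 3t - 6u + 2 = 0, so (t, u) = (-2/17, 14/51).
The Hessian has f_{tt} = -10, f_{uu} = -6, f_{tu} = 3, giving D = 51 > 0 with f_{tt} < 0, so the point is a local maximum.
f(-2/17, 14/51) = -184/51.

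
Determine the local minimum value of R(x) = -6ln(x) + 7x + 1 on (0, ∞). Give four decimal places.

R'(x) = -6/x + 7 = 0 gives x = 6/7.
R''(x) = 6/x², which is positive for x > 0, so this is a local minimum.
R(6/7) = -6·ln(6/7) + 6 + 1 ≈ 7.9249.

7.9249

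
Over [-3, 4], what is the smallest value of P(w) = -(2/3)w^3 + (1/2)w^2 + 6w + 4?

-20/3

P'(w) = -2w^2 + w + 6, which vanishes at w = -3/2 and w = 2.
Compare values at every candidate in [-3, 4]: P(-3) = 17/2, P(-3/2) = -13/8, P(2) = 38/3, P(4) = -20/3.
The minimum over the interval is -20/3, attained at w = 4.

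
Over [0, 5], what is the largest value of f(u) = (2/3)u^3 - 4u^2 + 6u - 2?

f'(u) = 2u^2 - 8u + 6, which vanishes at u = 1 and u = 3.
Candidates: f(0) = -2, f(1) = 2/3, f(3) = -2, f(5) = 34/3.
So the maximum is f(5) = 34/3.

34/3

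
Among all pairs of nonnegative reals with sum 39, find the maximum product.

1521/4

With x + y = 39, the product is P(x) = x(39 − x).
P'(x) = 39 − 2x = 0 gives x = 39/2; P'' = −2 < 0, so this is the maximum.
P = 39/2·39/2 = 1521/4.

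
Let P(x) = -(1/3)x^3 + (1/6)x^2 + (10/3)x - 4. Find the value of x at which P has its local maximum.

P'(x) = -x^2 + (1/3)x + 10/3 = 0 at x = -5/3, 2.
Since P''(x) = -2x + 1/3, we get P''(-5/3) = 11/3 > 0 ⇒ local minimum; P''(2) = -11/3 < 0 ⇒ local maximum.
So the local maximum value is P(2) = 2/3.

2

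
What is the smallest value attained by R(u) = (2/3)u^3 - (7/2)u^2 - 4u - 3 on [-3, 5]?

The derivative is 2u^2 - 7u - 4, which vanishes at u = -1/2 and u = 4.
Candidates: R(-3) = -81/2; R(-1/2) = -47/24; R(4) = -97/3; R(5) = -163/6.
The minimum over the interval is -81/2, attained at u = -3.

-81/2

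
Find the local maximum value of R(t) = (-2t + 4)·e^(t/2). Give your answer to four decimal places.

4.0000

By the product rule, R'(t) = (-t)·e^(t/2). Since e^(t/2) > 0, the only critical point is t = 0.
R''(0) has the same sign as -1 < 0, so this is a local maximum.
R(0) = (4)·e^(0) ≈ 4.0000.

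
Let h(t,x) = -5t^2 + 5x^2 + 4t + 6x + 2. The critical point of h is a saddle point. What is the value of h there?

1

∂h/∂t = -10t + 4 = 0 and ∂h/∂x = 10x + 6 = 0, so (t, x) = (2/5, -3/5).
The Hessian has h_{tt} = -10, h_{xx} = 10, h_{tx} = 0, giving D = -100 < 0, so the point is a saddle point.
h(2/5, -3/5) = 1.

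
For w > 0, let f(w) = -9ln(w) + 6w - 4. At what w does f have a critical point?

f'(w) = -9/w + 6 = 0 gives w = 3/2.
f''(w) = 9/w², which is positive for w > 0, so this is a local minimum.
f(3/2) = -9·ln(3/2) + 9 - 4 ≈ 1.3508.

3/2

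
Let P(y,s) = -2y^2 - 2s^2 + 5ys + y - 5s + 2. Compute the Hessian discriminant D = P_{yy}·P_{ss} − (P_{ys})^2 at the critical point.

∂P/∂y = -4y + 5s + 1 = 0 and ∂P/∂s = 5y - 4s - 5 = 0, so (y, s) = (7/3, 5/3).
The Hessian has P_{yy} = -4, P_{ss} = -4, P_{ys} = 5, giving D = -9 < 0, so the point is a saddle point.
D = (-4)·(-4) − (5)^2 = -9.

-9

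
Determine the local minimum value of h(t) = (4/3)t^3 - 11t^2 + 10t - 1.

-178/3

h'(t) = 4t^2 - 22t + 10. Setting h'(t) = 0 gives t ∈ {1/2, 5}.
Since h''(t) = 8t - 22, we get h''(1/2) = -18 < 0 ⇒ local maximum; h''(5) = 18 > 0 ⇒ local minimum.
So the local minimum value is h(5) = -178/3.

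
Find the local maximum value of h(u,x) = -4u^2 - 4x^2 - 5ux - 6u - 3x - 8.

-74/13

∂h/∂u = -8u - 5x - 6 = 0 and ∂h/∂x = -5u - 8x - 3 = 0, so (u, x) = (-11/13, 2/13).
The Hessian has h_{uu} = -8, h_{xx} = -8, h_{ux} = -5, giving D = 39 > 0 with h_{uu} < 0, so the point is a local maximum.
h(-11/13, 2/13) = -74/13.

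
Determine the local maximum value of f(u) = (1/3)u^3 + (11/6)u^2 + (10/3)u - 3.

Critical points: f'(u) = u^2 + (11/3)u + 10/3 vanishes at u = -2, -5/3.
Second-derivative test with f''(u) = 2u + 11/3: f''(-2) = -1/3 < 0 ⇒ local maximum; f''(-5/3) = 1/3 > 0 ⇒ local minimum.
Thus f has its local maximum at u = -2, with value -5.

-5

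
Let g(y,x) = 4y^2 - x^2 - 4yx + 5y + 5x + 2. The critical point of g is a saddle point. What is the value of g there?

239/32

∂g/∂y = 8y - 4x + 5 = 0 and ∂g/∂x = -4y - 2x + 5 = 0, so (y, x) = (5/16, 15/8).
The Hessian has g_{yy} = 8, g_{xx} = -2, g_{yx} = -4, giving D = -32 < 0, so the point is a saddle point.
g(5/16, 15/8) = 239/32.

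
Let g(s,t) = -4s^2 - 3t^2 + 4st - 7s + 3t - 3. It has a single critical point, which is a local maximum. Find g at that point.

3/32

∂g/∂s = -8s + 4t - 7 = 0 and ∂g/∂t = 4s - 6t + 3 = 0, so (s, t) = (-15/16, -1/8).
The Hessian has g_{ss} = -8, g_{tt} = -6, g_{st} = 4, giving D = 32 > 0 with g_{ss} < 0, so the point is a local maximum.
g(-15/16, -1/8) = 3/32.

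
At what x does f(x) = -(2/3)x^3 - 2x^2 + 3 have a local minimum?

f'(x) = -2x^2 - 4x. Setting f'(x) = 0 gives x ∈ {-2, 0}.
Second-derivative test with f''(x) = -4x - 4: f''(-2) = 4 > 0 ⇒ local minimum; f''(0) = -4 < 0 ⇒ local maximum.
Thus f has its local minimum at x = -2, with value 1/3.

-2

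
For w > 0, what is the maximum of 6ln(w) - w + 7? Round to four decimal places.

g'(w) = 6/w − 1 = 0 gives w = 6.
g''(w) = -6/w², which is negative for w > 0, so this is a local maximum.
g(6) = 6·ln(6) - 6 + 7 ≈ 11.7506.

11.7506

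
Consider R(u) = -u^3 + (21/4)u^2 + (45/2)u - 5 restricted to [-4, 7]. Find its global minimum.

-377/16

R'(u) = -3u^2 + (21/2)u + 45/2, which vanishes at u = -3/2 and u = 5.
Candidates: R(-4) = 53,  R(-3/2) = -377/16,  R(5) = 455/4,  R(7) = 267/4.
Hence the absolute minimum is -377/16 at u = -3/2.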